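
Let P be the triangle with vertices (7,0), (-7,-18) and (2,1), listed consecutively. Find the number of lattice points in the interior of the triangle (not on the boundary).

51

Using the shoelace formula, 2A = |(7·(-18) − (-7)·0) + ((-7)·1 − 2·(-18)) + (2·0 − 7·1)| = 104, so the area is 52.
Along each edge there are gcd(|Δx|,|Δy|)+1 lattice points, so counting each shared vertex once the boundary has gcd(14,18) + gcd(9,19) + gcd(5,1) = 2+1+1 = 4.
Pick's theorem gives I = A − B/2 + 1 = 52 − 4/2 + 1 = 51.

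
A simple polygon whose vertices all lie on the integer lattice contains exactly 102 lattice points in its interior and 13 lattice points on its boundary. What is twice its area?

215

By Pick's theorem, A = I + B/2 − 1 = 102 + 13/2 − 1 = 215/2.
Hence 2A = 215.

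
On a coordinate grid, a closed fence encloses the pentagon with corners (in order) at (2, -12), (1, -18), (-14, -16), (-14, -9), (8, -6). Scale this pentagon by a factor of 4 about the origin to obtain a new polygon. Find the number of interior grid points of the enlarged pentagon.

2513

By the shoelace formula, twice the signed area is |(2·(-18) − 1·(-12)) + (1·(-16) − (-14)·(-18)) + ((-14)·(-9) − (-14)·(-16)) + ((-14)·(-6) − 8·(-9)) + (8·(-12) − 2·(-6))| = 318, so the area is 159.
Along each edge there are gcd(|Δx|,|Δy|)+1 lattice points, so counting each shared vertex once the boundary has gcd(1,6) + gcd(15,2) + gcd(0,7) + gcd(22,3) + gcd(6,6) = 1+1+7+1+6 = 16.
Scaling by 4 multiplies the area by 4² = 16 (so the new area is 2544) and multiplies the boundary lattice-point count by 4, giving 64.
By Pick's theorem, the interior count of the dilated polygon is 2544 − 64/2 + 1 = 2513.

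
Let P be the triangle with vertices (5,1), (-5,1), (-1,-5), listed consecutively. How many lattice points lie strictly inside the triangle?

22

Using the shoelace formula, 2A = |[5·1 − (-5)·1] + [(-5)·(-5) − (-1)·1] + [(-1)·1 − 5·(-5)]| = 60, so the area is 30.
Along each edge there are gcd(|Δx|,|Δy|)+1 lattice points, so counting each shared vertex once the boundary has gcd(10,0) + gcd(4,6) + gcd(6,6) = 10+2+6 = 18.
Pick's theorem gives I = A − B/2 + 1 = 30 − 18/2 + 1 = 22.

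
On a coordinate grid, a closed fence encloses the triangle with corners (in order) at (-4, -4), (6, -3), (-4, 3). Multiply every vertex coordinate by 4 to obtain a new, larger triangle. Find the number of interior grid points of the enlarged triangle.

The shoelace formula gives twice the area as |[(-4)·(-3) − 6·(-4)] + [6·3 − (-4)·(-3)] + [(-4)·(-4) − (-4)·3]| = 70, so the area is 35.
Summing gcd(|Δx|,|Δy|) over the edges gives the boundary count: gcd(10,1) + gcd(10,6) + gcd(0,7) = 1+2+7 = 10.
Scaling by 4 multiplies the area by 4² = 16 (so the new area is 560) and multiplies the boundary lattice-point count by 4, giving 40.
By Pick's theorem, the interior count of the dilated polygon is 560 − 40/2 + 1 = 541.

541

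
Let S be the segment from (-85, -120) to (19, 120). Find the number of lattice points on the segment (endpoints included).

9

The number of lattice points on a segment between lattice points is gcd(|Δx|,|Δy|) + 1 = gcd(104,240) + 1 = 8 + 1 = 9.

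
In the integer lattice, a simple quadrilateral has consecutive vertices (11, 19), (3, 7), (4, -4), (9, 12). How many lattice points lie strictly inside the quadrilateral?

The shoelace formula gives twice the area as |[11·7 − 3·19] + [3·(-4) − 4·7] + [4·12 − 9·(-4)] + [9·19 − 11·12]| = 103, so the area is 103/2.
Summing gcd(|Δx|,|Δy|) over the edges gives the boundary count: gcd(8,12) + gcd(1,11) + gcd(5,16) + gcd(2,7) = 4+1+1+1 = 7.
Pick's theorem gives I = A − B/2 + 1 = 103/2 − 7/2 + 1 = 49.

49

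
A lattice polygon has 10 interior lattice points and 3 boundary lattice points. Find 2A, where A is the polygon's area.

Pick's theorem states A = I + B/2 − 1, so A = 10 + 3/2 − 1 = 21/2.
Hence 2A = 21.

21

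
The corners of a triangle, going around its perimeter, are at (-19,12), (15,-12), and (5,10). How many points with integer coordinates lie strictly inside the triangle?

The shoelace formula gives twice the area as |[(-19)·(-12) − 15·12] + [15·10 − 5·(-12)] + [5·12 − (-19)·10]| = 508, so the area is 254.
Along each edge there are gcd(|Δx|,|Δy|)+1 lattice points, so counting each shared vertex once the boundary has gcd(34,24) + gcd(10,22) + gcd(24,2) = 2+2+2 = 6.
By Pick's theorem A = I + B/2 − 1, so I = 254 − 6/2 + 1 = 252.

252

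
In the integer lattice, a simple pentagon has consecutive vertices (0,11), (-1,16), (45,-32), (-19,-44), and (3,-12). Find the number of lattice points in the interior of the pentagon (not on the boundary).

1432

The shoelace formula gives twice the area as |[0·16 − (-1)·11] + [(-1)·(-32) − 45·16] + [45·(-44) − (-19)·(-32)] + [(-19)·(-12) − 3·(-44)] + [3·11 − 0·(-12)]| = 2872, so the area is 1436.
Summing gcd(|Δx|,|Δy|) over the edges gives the boundary count: gcd(1,5) + gcd(46,48) + gcd(64,12) + gcd(22,32) + gcd(3,23) = 1+2+4+2+1 = 10.
By Pick's theorem A = I + B/2 − 1, so I = 1436 − 10/2 + 1 = 1432.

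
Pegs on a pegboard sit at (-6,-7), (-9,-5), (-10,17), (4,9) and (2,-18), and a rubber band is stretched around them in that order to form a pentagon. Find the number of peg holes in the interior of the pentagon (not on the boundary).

By the shoelace formula, twice the signed area is |((-6)·(-5) − (-9)·(-7)) + ((-9)·17 − (-10)·(-5)) + ((-10)·9 − 4·17) + (4·(-18) − 2·9) + (2·(-7) − (-6)·(-18))| = 606, so the area is 303.
The number of boundary lattice points is Σ gcd(|Δx|,|Δy|) = gcd(3,2) + gcd(1,22) + gcd(14,8) + gcd(2,27) + gcd(8,11) = 1+1+2+1+1 = 6.
By Pick's theorem A = I + B/2 − 1, so I = 303 − 6/2 + 1 = 301.

301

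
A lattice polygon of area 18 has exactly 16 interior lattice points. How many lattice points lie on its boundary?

Pick's theorem gives A = I + B/2 − 1, so B = 2(A − I + 1) = 2(18 − 16 + 1) = 6.

6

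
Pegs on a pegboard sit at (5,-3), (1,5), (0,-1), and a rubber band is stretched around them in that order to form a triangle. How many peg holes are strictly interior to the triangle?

The shoelace formula gives twice the area as |(5·5 − 1·(-3)) + (1·(-1) − 0·5) + (0·(-3) − 5·(-1))| = 32, so the area is 16.
Along each edge there are gcd(|Δx|,|Δy|)+1 lattice points, so counting each shared vertex once the boundary has gcd(4,8) + gcd(1,6) + gcd(5,2) = 4+1+1 = 6.
Pick's theorem gives I = A − B/2 + 1 = 16 − 6/2 + 1 = 14.

14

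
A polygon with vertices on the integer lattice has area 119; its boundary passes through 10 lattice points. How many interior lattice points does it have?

115

Pick's theorem A = I + B/2 − 1 rearranges to I = A − B/2 + 1 = 119 − 10/2 + 1 = 115.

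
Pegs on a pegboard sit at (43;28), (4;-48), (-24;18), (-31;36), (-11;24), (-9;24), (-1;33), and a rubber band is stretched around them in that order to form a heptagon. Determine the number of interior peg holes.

Using the shoelace formula, 2A = |(43·(-48) − 4·28) + (4·18 − (-24)·(-48)) + ((-24)·36 − (-31)·18) + ((-31)·24 − (-11)·36) + ((-11)·24 − (-9)·24) + ((-9)·33 − (-1)·24) + ((-1)·28 − 43·33)| = 5678, so the area is 2839.
Along each edge there are gcd(|Δx|,|Δy|)+1 lattice points, so counting each shared vertex once the boundary has gcd(39,76) + gcd(28,66) + gcd(7,18) + gcd(20,12) + gcd(2,0) + gcd(8,9) + gcd(44,5) = 1+2+1+4+2+1+1 = 12.
By Pick's theorem A = I + B/2 − 1, so I = 2839 − 12/2 + 1 = 2834.

2834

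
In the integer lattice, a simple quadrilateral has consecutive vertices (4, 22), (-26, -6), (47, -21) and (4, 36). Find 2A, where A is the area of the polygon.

By the shoelace formula, twice the signed area is |(4·(-6) − (-26)·22) + ((-26)·(-21) − 47·(-6)) + (47·36 − 4·(-21)) + (4·22 − 4·36)| = 3096, so the area is 1548.

3096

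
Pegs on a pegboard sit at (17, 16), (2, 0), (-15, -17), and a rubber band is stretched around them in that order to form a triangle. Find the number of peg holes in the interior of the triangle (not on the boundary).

The shoelace formula gives twice the area as |[17·0 − 2·16] + [2·(-17) − (-15)·0] + [(-15)·16 − 17·(-17)]| = 17, so the area is 8.5.
The number of boundary lattice points is Σ gcd(|Δx|,|Δy|) = gcd(15,16) + gcd(17,17) + gcd(32,33) = 1+17+1 = 19.
By Pick's theorem A = I + B/2 − 1, so I = 8.5 − 19/2 + 1 = 0.

0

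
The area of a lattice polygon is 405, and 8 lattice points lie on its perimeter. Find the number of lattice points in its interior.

From Pick's theorem, I = A − B/2 + 1 = 405 − 8/2 + 1 = 402.

402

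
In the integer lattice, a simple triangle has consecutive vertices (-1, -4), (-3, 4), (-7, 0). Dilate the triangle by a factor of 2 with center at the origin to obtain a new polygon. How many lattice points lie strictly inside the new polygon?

73

The shoelace formula gives twice the area as |((-1)·4 − (-3)·(-4)) + ((-3)·0 − (-7)·4) + ((-7)·(-4) − (-1)·0)| = 40, so the area is 20.
Along each edge there are gcd(|Δx|,|Δy|)+1 lattice points, so counting each shared vertex once the boundary has gcd(2,8) + gcd(4,4) + gcd(6,4) = 2+4+2 = 8.
Scaling by 2 multiplies the area by 2² = 4 (so the new area is 80) and multiplies the boundary lattice-point count by 2, giving 16.
By Pick's theorem, the interior count of the dilated polygon is 80 − 16/2 + 1 = 73.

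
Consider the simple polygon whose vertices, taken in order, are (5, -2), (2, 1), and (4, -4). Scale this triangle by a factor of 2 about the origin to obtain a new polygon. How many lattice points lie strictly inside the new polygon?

14

The shoelace formula gives twice the area as |(5·1 − 2·(-2)) + (2·(-4) − 4·1) + (4·(-2) − 5·(-4))| = 9, so the area is 9/2.
Along each edge there are gcd(|Δx|,|Δy|)+1 lattice points, so counting each shared vertex once the boundary has gcd(3,3) + gcd(2,5) + gcd(1,2) = 3+1+1 = 5.
Scaling by 2 multiplies the area by 2² = 4 (so the new area is 18) and multiplies the boundary lattice-point count by 2, giving 10.
By Pick's theorem, the interior count of the dilated polygon is 18 − 10/2 + 1 = 14.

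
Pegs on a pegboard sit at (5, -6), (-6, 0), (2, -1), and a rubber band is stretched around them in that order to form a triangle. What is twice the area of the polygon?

The shoelace formula gives twice the area as |[5·0 − (-6)·(-6)] + [(-6)·(-1) − 2·0] + [2·(-6) − 5·(-1)]| = 37, so the area is 18.5.

37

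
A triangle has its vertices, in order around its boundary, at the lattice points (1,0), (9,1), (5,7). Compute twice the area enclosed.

52

The shoelace formula gives twice the area as |(1·1 − 9·0) + (9·7 − 5·1) + (5·0 − 1·7)| = 52, so the area is 26.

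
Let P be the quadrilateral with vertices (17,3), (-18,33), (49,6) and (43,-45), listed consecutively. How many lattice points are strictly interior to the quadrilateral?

1335

Using the shoelace formula, 2A = |(17·33 − (-18)·3) + ((-18)·6 − 49·33) + (49·(-45) − 43·6) + (43·3 − 17·(-45))| = 2679, so the area is 2679/2.
The number of boundary lattice points is Σ gcd(|Δx|,|Δy|) = gcd(35,30) + gcd(67,27) + gcd(6,51) + gcd(26,48) = 5+1+3+2 = 11.
Pick's theorem gives I = A − B/2 + 1 = 2679/2 − 11/2 + 1 = 1335.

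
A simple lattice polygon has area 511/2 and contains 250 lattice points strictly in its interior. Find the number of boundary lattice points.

13

Pick's theorem gives A = I + B/2 − 1, so B = 2(A − I + 1) = 2(511/2 − 250 + 1) = 13.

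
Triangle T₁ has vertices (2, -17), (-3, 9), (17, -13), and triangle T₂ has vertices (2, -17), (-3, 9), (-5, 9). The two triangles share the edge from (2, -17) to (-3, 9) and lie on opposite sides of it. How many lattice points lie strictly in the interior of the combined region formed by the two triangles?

229

The union is the simple quadrilateral with vertices (2, -17), (17, -13), (-3, 9), (-5, 9) in order.
The shoelace formula gives twice the area as |[2·(-13) − 17·(-17)] + [17·9 − (-3)·(-13)] + [(-3)·9 − (-5)·9] + [(-5)·(-17) − 2·9]| = 462, so the area is 231.
The number of boundary lattice points is Σ gcd(|Δx|,|Δy|) = gcd(15,4) + gcd(20,22) + gcd(2,0) + gcd(7,26) = 1+2+2+1 = 6.
By Pick's theorem I = A − B/2 + 1 = 231 − 6/2 + 1 = 229.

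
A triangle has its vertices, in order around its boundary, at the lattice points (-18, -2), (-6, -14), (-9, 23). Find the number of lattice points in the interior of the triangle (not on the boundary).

By the shoelace formula, twice the signed area is |((-18)·(-14) − (-6)·(-2)) + ((-6)·23 − (-9)·(-14)) + ((-9)·(-2) − (-18)·23)| = 408, so the area is 204.
Summing gcd(|Δx|,|Δy|) over the edges gives the boundary count: gcd(12,12) + gcd(3,37) + gcd(9,25) = 12+1+1 = 14.
Pick's theorem gives I = A − B/2 + 1 = 204 − 14/2 + 1 = 198.

198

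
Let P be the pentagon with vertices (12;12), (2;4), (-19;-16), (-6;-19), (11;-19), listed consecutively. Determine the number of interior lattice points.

The shoelace formula gives twice the area as |(12·4 − 2·12) + (2·(-16) − (-19)·4) + ((-19)·(-19) − (-6)·(-16)) + ((-6)·(-19) − 11·(-19)) + (11·12 − 12·(-19))| = 1016, so the area is 508.
The number of boundary lattice points is Σ gcd(|Δx|,|Δy|) = gcd(10,8) + gcd(21,20) + gcd(13,3) + gcd(17,0) + gcd(1,31) = 2+1+1+17+1 = 22.
By Pick's theorem A = I + B/2 − 1, so I = 508 − 22/2 + 1 = 498.

498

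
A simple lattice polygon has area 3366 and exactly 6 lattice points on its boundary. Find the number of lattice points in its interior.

Pick's theorem A = I + B/2 − 1 rearranges to I = A − B/2 + 1 = 3366 − 6/2 + 1 = 3364.

3364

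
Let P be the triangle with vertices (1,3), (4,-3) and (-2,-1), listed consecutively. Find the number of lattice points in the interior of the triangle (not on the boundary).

Using the shoelace formula, 2A = |[1·(-3) − 4·3] + [4·(-1) − (-2)·(-3)] + [(-2)·3 − 1·(-1)]| = 30, so the area is 15.
The number of boundary lattice points is Σ gcd(|Δx|,|Δy|) = gcd(3,6) + gcd(6,2) + gcd(3,4) = 3+2+1 = 6.
By Pick's theorem A = I + B/2 − 1, so I = 15 − 6/2 + 1 = 13.

13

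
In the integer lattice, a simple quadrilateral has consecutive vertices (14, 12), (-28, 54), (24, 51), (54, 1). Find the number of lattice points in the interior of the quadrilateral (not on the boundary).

The shoelace formula gives twice the area as |(14·54 − (-28)·12) + ((-28)·51 − 24·54) + (24·1 − 54·51) + (54·12 − 14·1)| = 3728, so the area is 1864.
Summing gcd(|Δx|,|Δy|) over the edges gives the boundary count: gcd(42,42) + gcd(52,3) + gcd(30,50) + gcd(40,11) = 42+1+10+1 = 54.
By Pick's theorem A = I + B/2 − 1, so I = 1864 − 54/2 + 1 = 1838.

1838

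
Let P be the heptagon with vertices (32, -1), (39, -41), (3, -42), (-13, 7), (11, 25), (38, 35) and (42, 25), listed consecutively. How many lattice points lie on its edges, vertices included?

14

The number of boundary lattice points is Σ gcd(|Δx|,|Δy|) = gcd(7,40) + gcd(36,1) + gcd(16,49) + gcd(24,18) + gcd(27,10) + gcd(4,10) + gcd(10,26) = 1+1+1+6+1+2+2 = 14.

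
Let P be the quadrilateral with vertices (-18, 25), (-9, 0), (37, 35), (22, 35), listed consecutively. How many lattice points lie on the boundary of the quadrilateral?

The number of boundary lattice points is Σ gcd(|Δx|,|Δy|) = gcd(9,25) + gcd(46,35) + gcd(15,0) + gcd(40,10) = 1+1+15+10 = 27.

27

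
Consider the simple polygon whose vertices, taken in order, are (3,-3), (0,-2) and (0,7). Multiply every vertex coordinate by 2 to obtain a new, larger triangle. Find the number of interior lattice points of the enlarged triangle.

By the shoelace formula, twice the signed area is |(3·(-2) − 0·(-3)) + (0·7 − 0·(-2)) + (0·(-3) − 3·7)| = 27, so the area is 27/2.
Along each edge there are gcd(|Δx|,|Δy|)+1 lattice points, so counting each shared vertex once the boundary has gcd(3,1) + gcd(0,9) + gcd(3,10) = 1+9+1 = 11.
Scaling by 2 multiplies the area by 2² = 4 (so the new area is 54) and multiplies the boundary lattice-point count by 2, giving 22.
By Pick's theorem, the interior count of the dilated polygon is 54 − 22/2 + 1 = 44.

44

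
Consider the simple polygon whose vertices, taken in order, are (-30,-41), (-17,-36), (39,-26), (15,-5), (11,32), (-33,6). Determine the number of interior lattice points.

2803

Using the shoelace formula, 2A = |((-30)·(-36) − (-17)·(-41)) + ((-17)·(-26) − 39·(-36)) + (39·(-5) − 15·(-26)) + (15·32 − 11·(-5)) + (11·6 − (-33)·32) + ((-33)·(-41) − (-30)·6)| = 5614, so the area is 2807.
The number of boundary lattice points is Σ gcd(|Δx|,|Δy|) = gcd(13,5) + gcd(56,10) + gcd(24,21) + gcd(4,37) + gcd(44,26) + gcd(3,47) = 1+2+3+1+2+1 = 10.
By Pick's theorem A = I + B/2 − 1, so I = 2807 − 10/2 + 1 = 2803.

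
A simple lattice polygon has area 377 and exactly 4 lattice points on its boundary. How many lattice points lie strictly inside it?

376

From Pick's theorem, I = A − B/2 + 1 = 377 − 4/2 + 1 = 376.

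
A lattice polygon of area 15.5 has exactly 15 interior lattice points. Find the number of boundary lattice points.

3

Pick's theorem gives A = I + B/2 − 1, so B = 2(A − I + 1) = 2(15.5 − 15 + 1) = 3.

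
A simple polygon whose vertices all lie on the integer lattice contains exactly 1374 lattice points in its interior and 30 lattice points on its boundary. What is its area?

By Pick's theorem, A = I + B/2 − 1 = 1374 + 30/2 − 1 = 1388.

1388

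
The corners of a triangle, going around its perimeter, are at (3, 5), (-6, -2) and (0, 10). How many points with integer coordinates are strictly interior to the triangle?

Using the shoelace formula, 2A = |(3·(-2) − (-6)·5) + ((-6)·10 − 0·(-2)) + (0·5 − 3·10)| = 66, so the area is 33.
The number of boundary lattice points is Σ gcd(|Δx|,|Δy|) = gcd(9,7) + gcd(6,12) + gcd(3,5) = 1+6+1 = 8.
Pick's theorem gives I = A − B/2 + 1 = 33 − 8/2 + 1 = 30.

30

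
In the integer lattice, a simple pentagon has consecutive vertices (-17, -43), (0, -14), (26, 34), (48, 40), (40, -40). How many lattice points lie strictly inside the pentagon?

2948

By the shoelace formula, twice the signed area is |[(-17)·(-14) − 0·(-43)] + [0·34 − 26·(-14)] + [26·40 − 48·34] + [48·(-40) − 40·40] + [40·(-43) − (-17)·(-40)]| = 5910, so the area is 2955.
Summing gcd(|Δx|,|Δy|) over the edges gives the boundary count: gcd(17,29) + gcd(26,48) + gcd(22,6) + gcd(8,80) + gcd(57,3) = 1+2+2+8+3 = 16.
By Pick's theorem A = I + B/2 − 1, so I = 2955 − 16/2 + 1 = 2948.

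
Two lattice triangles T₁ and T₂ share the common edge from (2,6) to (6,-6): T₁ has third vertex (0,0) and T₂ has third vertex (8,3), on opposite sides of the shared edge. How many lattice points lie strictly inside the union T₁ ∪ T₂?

49

The union is the simple quadrilateral with vertices (2,6), (0,0), (6,-6), (8,3) in order.
The shoelace formula gives twice the area as |[2·0 − 0·6] + [0·(-6) − 6·0] + [6·3 − 8·(-6)] + [8·6 − 2·3]| = 108, so the area is 54.
Along each edge there are gcd(|Δx|,|Δy|)+1 lattice points, so counting each shared vertex once the boundary has gcd(2,6) + gcd(6,6) + gcd(2,9) + gcd(6,3) = 2+6+1+3 = 12.
By Pick's theorem I = A − B/2 + 1 = 54 − 12/2 + 1 = 49.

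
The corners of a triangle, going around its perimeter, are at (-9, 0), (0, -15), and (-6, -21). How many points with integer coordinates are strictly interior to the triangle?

By the shoelace formula, twice the signed area is |((-9)·(-15) − 0·0) + (0·(-21) − (-6)·(-15)) + ((-6)·0 − (-9)·(-21))| = 144, so the area is 72.
The number of boundary lattice points is Σ gcd(|Δx|,|Δy|) = gcd(9,15) + gcd(6,6) + gcd(3,21) = 3+6+3 = 12.
Pick's theorem gives I = A − B/2 + 1 = 72 − 12/2 + 1 = 67.

67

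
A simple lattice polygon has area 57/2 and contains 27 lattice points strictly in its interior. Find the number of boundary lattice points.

5

Pick's theorem gives A = I + B/2 − 1, so B = 2(A − I + 1) = 2(57/2 − 27 + 1) = 5.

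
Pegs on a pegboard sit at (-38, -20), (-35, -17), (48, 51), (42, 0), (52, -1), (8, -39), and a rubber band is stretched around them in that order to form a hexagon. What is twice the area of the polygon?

By the shoelace formula, twice the signed area is |((-38)·(-17) − (-35)·(-20)) + ((-35)·51 − 48·(-17)) + (48·0 − 42·51) + (42·(-1) − 52·0) + (52·(-39) − 8·(-1)) + (8·(-20) − (-38)·(-39))| = 6869, so the area is 6869/2.

6869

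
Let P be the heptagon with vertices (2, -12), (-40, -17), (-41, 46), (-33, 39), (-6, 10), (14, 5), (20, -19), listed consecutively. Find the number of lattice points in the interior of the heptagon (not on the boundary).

1976

By the shoelace formula, twice the signed area is |[2·(-17) − (-40)·(-12)] + [(-40)·46 − (-41)·(-17)] + [(-41)·39 − (-33)·46] + [(-33)·10 − (-6)·39] + [(-6)·5 − 14·10] + [14·(-19) − 20·5] + [20·(-12) − 2·(-19)]| = 3966, so the area is 1983.
The number of boundary lattice points is Σ gcd(|Δx|,|Δy|) = gcd(42,5) + gcd(1,63) + gcd(8,7) + gcd(27,29) + gcd(20,5) + gcd(6,24) + gcd(18,7) = 1+1+1+1+5+6+1 = 16.
By Pick's theorem A = I + B/2 − 1, so I = 1983 − 16/2 + 1 = 1976.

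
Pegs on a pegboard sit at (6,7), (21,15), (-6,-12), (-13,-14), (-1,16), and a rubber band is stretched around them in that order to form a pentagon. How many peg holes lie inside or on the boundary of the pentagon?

327

The shoelace formula gives twice the area as |(6·15 − 21·7) + (21·(-12) − (-6)·15) + ((-6)·(-14) − (-13)·(-12)) + ((-13)·16 − (-1)·(-14)) + ((-1)·7 − 6·16)| = 616, so the area is 308.
Along each edge there are gcd(|Δx|,|Δy|)+1 lattice points, so counting each shared vertex once the boundary has gcd(15,8) + gcd(27,27) + gcd(7,2) + gcd(12,30) + gcd(7,9) = 1+27+1+6+1 = 36.
Pick's theorem gives I = A − B/2 + 1 = 308 − 36/2 + 1 = 291, so the closed region contains I + B = 291 + 36 = 327 lattice points.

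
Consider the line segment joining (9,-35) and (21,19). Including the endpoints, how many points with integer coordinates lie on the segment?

7

The number of lattice points on a segment between lattice points is gcd(|Δx|,|Δy|) + 1 = gcd(12,54) + 1 = 6 + 1 = 7.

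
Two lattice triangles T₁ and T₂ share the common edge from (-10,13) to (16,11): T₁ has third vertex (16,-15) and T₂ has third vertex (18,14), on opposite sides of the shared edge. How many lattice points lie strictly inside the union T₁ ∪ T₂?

365

The union is the simple quadrilateral with vertices (-10,13), (16,-15), (16,11), (18,14) in order.
The shoelace formula gives twice the area as |[(-10)·(-15) − 16·13] + [16·11 − 16·(-15)] + [16·14 − 18·11] + [18·13 − (-10)·14]| = 758, so the area is 379.
The number of boundary lattice points is Σ gcd(|Δx|,|Δy|) = gcd(26,28) + gcd(0,26) + gcd(2,3) + gcd(28,1) = 2+26+1+1 = 30.
By Pick's theorem I = A − B/2 + 1 = 379 − 30/2 + 1 = 365.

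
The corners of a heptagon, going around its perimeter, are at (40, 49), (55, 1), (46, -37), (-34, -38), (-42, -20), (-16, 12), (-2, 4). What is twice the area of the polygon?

9780

The shoelace formula gives twice the area as |[40·1 − 55·49] + [55·(-37) − 46·1] + [46·(-38) − (-34)·(-37)] + [(-34)·(-20) − (-42)·(-38)] + [(-42)·12 − (-16)·(-20)] + [(-16)·4 − (-2)·12] + [(-2)·49 − 40·4]| = 9780, so the area is 4890.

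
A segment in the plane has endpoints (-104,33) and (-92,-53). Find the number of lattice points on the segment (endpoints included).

The number of lattice points on a segment between lattice points is gcd(|Δx|,|Δy|) + 1 = gcd(12,86) + 1 = 2 + 1 = 3.

3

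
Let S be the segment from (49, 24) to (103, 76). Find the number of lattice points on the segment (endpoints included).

3

The number of lattice points on a segment between lattice points is gcd(|Δx|,|Δy|) + 1 = gcd(54,52) + 1 = 2 + 1 = 3.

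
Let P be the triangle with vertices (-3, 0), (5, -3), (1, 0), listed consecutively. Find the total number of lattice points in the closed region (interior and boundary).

By the shoelace formula, twice the signed area is |((-3)·(-3) − 5·0) + (5·0 − 1·(-3)) + (1·0 − (-3)·0)| = 12, so the area is 6.
Summing gcd(|Δx|,|Δy|) over the edges gives the boundary count: gcd(8,3) + gcd(4,3) + gcd(4,0) = 1+1+4 = 6.
Pick's theorem gives I = A − B/2 + 1 = 6 − 6/2 + 1 = 4, so the closed region contains I + B = 4 + 6 = 10 lattice points.

10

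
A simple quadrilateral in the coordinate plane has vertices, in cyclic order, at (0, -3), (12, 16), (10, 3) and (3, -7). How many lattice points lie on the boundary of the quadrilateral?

The number of boundary lattice points is Σ gcd(|Δx|,|Δy|) = gcd(12,19) + gcd(2,13) + gcd(7,10) + gcd(3,4) = 1+1+1+1 = 4.

4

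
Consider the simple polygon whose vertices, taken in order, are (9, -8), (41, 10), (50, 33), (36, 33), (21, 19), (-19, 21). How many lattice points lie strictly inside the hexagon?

The shoelace formula gives twice the area as |[9·10 − 41·(-8)] + [41·33 − 50·10] + [50·33 − 36·33] + [36·19 − 21·33] + [21·21 − (-19)·19] + [(-19)·(-8) − 9·21]| = 2489, so the area is 1244.5.
Along each edge there are gcd(|Δx|,|Δy|)+1 lattice points, so counting each shared vertex once the boundary has gcd(32,18) + gcd(9,23) + gcd(14,0) + gcd(15,14) + gcd(40,2) + gcd(28,29) = 2+1+14+1+2+1 = 21.
Pick's theorem gives I = A − B/2 + 1 = 1244.5 − 21/2 + 1 = 1235.

1235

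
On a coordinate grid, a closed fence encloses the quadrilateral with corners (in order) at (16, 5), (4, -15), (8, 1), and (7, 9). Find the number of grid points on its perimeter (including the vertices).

Along each edge there are gcd(|Δx|,|Δy|)+1 lattice points, so counting each shared vertex once the boundary has gcd(12,20) + gcd(4,16) + gcd(1,8) + gcd(9,4) = 4+4+1+1 = 10.

10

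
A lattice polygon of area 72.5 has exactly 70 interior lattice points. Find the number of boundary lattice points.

Pick's theorem gives A = I + B/2 − 1, so B = 2(A − I + 1) = 2(72.5 − 70 + 1) = 7.

7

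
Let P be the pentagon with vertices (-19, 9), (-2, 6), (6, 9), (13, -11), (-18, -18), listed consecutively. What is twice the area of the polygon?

The shoelace formula gives twice the area as |((-19)·6 − (-2)·9) + ((-2)·9 − 6·6) + (6·(-11) − 13·9) + (13·(-18) − (-18)·(-11)) + ((-18)·9 − (-19)·(-18))| = 1269, so the area is 634.5.

1269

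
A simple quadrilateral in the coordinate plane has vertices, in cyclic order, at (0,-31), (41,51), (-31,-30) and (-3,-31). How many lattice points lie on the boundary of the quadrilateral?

Along each edge there are gcd(|Δx|,|Δy|)+1 lattice points, so counting each shared vertex once the boundary has gcd(41,82) + gcd(72,81) + gcd(28,1) + gcd(3,0) = 41+9+1+3 = 54.

54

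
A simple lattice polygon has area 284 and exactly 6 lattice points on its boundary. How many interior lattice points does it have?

282

Pick's theorem A = I + B/2 − 1 rearranges to I = A − B/2 + 1 = 284 − 6/2 + 1 = 282.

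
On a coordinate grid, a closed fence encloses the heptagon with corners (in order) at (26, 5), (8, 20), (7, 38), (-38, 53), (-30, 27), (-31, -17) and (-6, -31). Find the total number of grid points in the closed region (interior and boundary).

3017

Using the shoelace formula, 2A = |[26·20 − 8·5] + [8·38 − 7·20] + [7·53 − (-38)·38] + [(-38)·27 − (-30)·53] + [(-30)·(-17) − (-31)·27] + [(-31)·(-31) − (-6)·(-17)] + [(-6)·5 − 26·(-31)]| = 6005, so the area is 6005/2.
The number of boundary lattice points is Σ gcd(|Δx|,|Δy|) = gcd(18,15) + gcd(1,18) + gcd(45,15) + gcd(8,26) + gcd(1,44) + gcd(25,14) + gcd(32,36) = 3+1+15+2+1+1+4 = 27.
Pick's theorem gives I = A − B/2 + 1 = 6005/2 − 27/2 + 1 = 2990, so the closed region contains I + B = 2990 + 27 = 3017 lattice points.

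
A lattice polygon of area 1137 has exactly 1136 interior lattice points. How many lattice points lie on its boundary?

4

Pick's theorem gives A = I + B/2 − 1, so B = 2(A − I + 1) = 2(1137 − 1136 + 1) = 4.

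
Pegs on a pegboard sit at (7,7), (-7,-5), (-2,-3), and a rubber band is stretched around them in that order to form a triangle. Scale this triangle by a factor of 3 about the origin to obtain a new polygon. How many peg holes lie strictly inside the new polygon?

Using the shoelace formula, 2A = |[7·(-5) − (-7)·7] + [(-7)·(-3) − (-2)·(-5)] + [(-2)·7 − 7·(-3)]| = 32, so the area is 16.
Along each edge there are gcd(|Δx|,|Δy|)+1 lattice points, so counting each shared vertex once the boundary has gcd(14,12) + gcd(5,2) + gcd(9,10) = 2+1+1 = 4.
Scaling by 3 multiplies the area by 3² = 9 (so the new area is 144) and multiplies the boundary lattice-point count by 3, giving 12.
By Pick's theorem, the interior count of the dilated polygon is 144 − 12/2 + 1 = 139.

139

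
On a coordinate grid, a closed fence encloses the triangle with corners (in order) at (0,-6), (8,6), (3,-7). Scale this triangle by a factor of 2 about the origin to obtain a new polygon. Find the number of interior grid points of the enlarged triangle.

The shoelace formula gives twice the area as |(0·6 − 8·(-6)) + (8·(-7) − 3·6) + (3·(-6) − 0·(-7))| = 44, so the area is 22.
Along each edge there are gcd(|Δx|,|Δy|)+1 lattice points, so counting each shared vertex once the boundary has gcd(8,12) + gcd(5,13) + gcd(3,1) = 4+1+1 = 6.
Scaling by 2 multiplies the area by 2² = 4 (so the new area is 88) and multiplies the boundary lattice-point count by 2, giving 12.
By Pick's theorem, the interior count of the dilated polygon is 88 − 12/2 + 1 = 83.

83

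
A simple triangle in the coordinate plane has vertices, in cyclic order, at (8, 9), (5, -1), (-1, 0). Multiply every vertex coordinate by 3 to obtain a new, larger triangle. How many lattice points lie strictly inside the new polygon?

By the shoelace formula, twice the signed area is |(8·(-1) − 5·9) + (5·0 − (-1)·(-1)) + ((-1)·9 − 8·0)| = 63, so the area is 63/2.
Summing gcd(|Δx|,|Δy|) over the edges gives the boundary count: gcd(3,10) + gcd(6,1) + gcd(9,9) = 1+1+9 = 11.
Scaling by 3 multiplies the area by 3² = 9 (so the new area is 283.5) and multiplies the boundary lattice-point count by 3, giving 33.
By Pick's theorem, the interior count of the dilated polygon is 283.5 − 33/2 + 1 = 268.

268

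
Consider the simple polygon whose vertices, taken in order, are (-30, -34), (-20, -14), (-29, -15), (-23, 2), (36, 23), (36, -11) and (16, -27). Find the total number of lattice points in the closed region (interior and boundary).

By the shoelace formula, twice the signed area is |[(-30)·(-14) − (-20)·(-34)] + [(-20)·(-15) − (-29)·(-14)] + [(-29)·2 − (-23)·(-15)] + [(-23)·23 − 36·2] + [36·(-11) − 36·23] + [36·(-27) − 16·(-11)] + [16·(-34) − (-30)·(-27)]| = 4744, so the area is 2372.
Along each edge there are gcd(|Δx|,|Δy|)+1 lattice points, so counting each shared vertex once the boundary has gcd(10,20) + gcd(9,1) + gcd(6,17) + gcd(59,21) + gcd(0,34) + gcd(20,16) + gcd(46,7) = 10+1+1+1+34+4+1 = 52.
Pick's theorem gives I = A − B/2 + 1 = 2372 − 52/2 + 1 = 2347, so the closed region contains I + B = 2347 + 52 = 2399 lattice points.

2399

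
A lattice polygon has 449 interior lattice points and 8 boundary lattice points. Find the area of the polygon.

452

By Pick's theorem, A = I + B/2 − 1 = 449 + 8/2 − 1 = 452.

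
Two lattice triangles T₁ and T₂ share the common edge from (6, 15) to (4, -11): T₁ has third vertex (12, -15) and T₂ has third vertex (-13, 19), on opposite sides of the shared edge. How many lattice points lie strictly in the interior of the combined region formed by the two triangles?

354

The union is the simple quadrilateral with vertices (6, 15), (12, -15), (4, -11), (-13, 19) in order.
The shoelace formula gives twice the area as |[6·(-15) − 12·15] + [12·(-11) − 4·(-15)] + [4·19 − (-13)·(-11)] + [(-13)·15 − 6·19]| = 718, so the area is 359.
The number of boundary lattice points is Σ gcd(|Δx|,|Δy|) = gcd(6,30) + gcd(8,4) + gcd(17,30) + gcd(19,4) = 6+4+1+1 = 12.
By Pick's theorem I = A − B/2 + 1 = 359 − 12/2 + 1 = 354.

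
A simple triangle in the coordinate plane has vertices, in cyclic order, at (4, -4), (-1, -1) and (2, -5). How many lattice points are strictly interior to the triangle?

5

Using the shoelace formula, 2A = |[4·(-1) − (-1)·(-4)] + [(-1)·(-5) − 2·(-1)] + [2·(-4) − 4·(-5)]| = 11, so the area is 5.5.
Along each edge there are gcd(|Δx|,|Δy|)+1 lattice points, so counting each shared vertex once the boundary has gcd(5,3) + gcd(3,4) + gcd(2,1) = 1+1+1 = 3.
By Pick's theorem A = I + B/2 − 1, so I = 5.5 − 3/2 + 1 = 5.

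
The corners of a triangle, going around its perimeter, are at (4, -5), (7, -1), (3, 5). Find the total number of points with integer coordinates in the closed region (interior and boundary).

20

By the shoelace formula, twice the signed area is |[4·(-1) − 7·(-5)] + [7·5 − 3·(-1)] + [3·(-5) − 4·5]| = 34, so the area is 17.
The number of boundary lattice points is Σ gcd(|Δx|,|Δy|) = gcd(3,4) + gcd(4,6) + gcd(1,10) = 1+2+1 = 4.
Pick's theorem gives I = A − B/2 + 1 = 17 − 4/2 + 1 = 16, so the closed region contains I + B = 16 + 4 = 20 lattice points.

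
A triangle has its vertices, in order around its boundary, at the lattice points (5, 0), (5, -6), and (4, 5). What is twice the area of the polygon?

6

The shoelace formula gives twice the area as |(5·(-6) − 5·0) + (5·5 − 4·(-6)) + (4·0 − 5·5)| = 6, so the area is 3.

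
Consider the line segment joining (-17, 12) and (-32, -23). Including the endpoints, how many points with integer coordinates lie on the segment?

The number of lattice points on a segment between lattice points is gcd(|Δx|,|Δy|) + 1 = gcd(15,35) + 1 = 5 + 1 = 6.

6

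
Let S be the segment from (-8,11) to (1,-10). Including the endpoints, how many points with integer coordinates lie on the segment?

4

The number of lattice points on a segment between lattice points is gcd(|Δx|,|Δy|) + 1 = gcd(9,21) + 1 = 3 + 1 = 4.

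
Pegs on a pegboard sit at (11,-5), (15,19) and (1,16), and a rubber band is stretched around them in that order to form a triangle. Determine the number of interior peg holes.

160

The shoelace formula gives twice the area as |(11·19 − 15·(-5)) + (15·16 − 1·19) + (1·(-5) − 11·16)| = 324, so the area is 162.
Along each edge there are gcd(|Δx|,|Δy|)+1 lattice points, so counting each shared vertex once the boundary has gcd(4,24) + gcd(14,3) + gcd(10,21) = 4+1+1 = 6.
By Pick's theorem A = I + B/2 − 1, so I = 162 − 6/2 + 1 = 160.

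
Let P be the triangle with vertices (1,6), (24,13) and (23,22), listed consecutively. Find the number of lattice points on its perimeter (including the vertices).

4

The number of boundary lattice points is Σ gcd(|Δx|,|Δy|) = gcd(23,7) + gcd(1,9) + gcd(22,16) = 1+1+2 = 4.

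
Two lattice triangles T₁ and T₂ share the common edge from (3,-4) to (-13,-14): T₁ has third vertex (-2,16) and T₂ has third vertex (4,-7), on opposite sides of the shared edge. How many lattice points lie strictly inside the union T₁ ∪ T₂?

The union is the simple quadrilateral with vertices (3,-4), (-2,16), (-13,-14), (4,-7) in order.
The shoelace formula gives twice the area as |(3·16 − (-2)·(-4)) + ((-2)·(-14) − (-13)·16) + ((-13)·(-7) − 4·(-14)) + (4·(-4) − 3·(-7))| = 428, so the area is 214.
The number of boundary lattice points is Σ gcd(|Δx|,|Δy|) = gcd(5,20) + gcd(11,30) + gcd(17,7) + gcd(1,3) = 5+1+1+1 = 8.
By Pick's theorem I = A − B/2 + 1 = 214 − 8/2 + 1 = 211.

211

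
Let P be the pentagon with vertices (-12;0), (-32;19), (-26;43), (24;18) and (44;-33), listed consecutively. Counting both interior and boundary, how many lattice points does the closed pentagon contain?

The shoelace formula gives twice the area as |((-12)·19 − (-32)·0) + ((-32)·43 − (-26)·19) + ((-26)·18 − 24·43) + (24·(-33) − 44·18) + (44·0 − (-12)·(-33))| = 4590, so the area is 2295.
Summing gcd(|Δx|,|Δy|) over the edges gives the boundary count: gcd(20,19) + gcd(6,24) + gcd(50,25) + gcd(20,51) + gcd(56,33) = 1+6+25+1+1 = 34.
Pick's theorem gives I = A − B/2 + 1 = 2295 − 34/2 + 1 = 2279, so the closed region contains I + B = 2279 + 34 = 2313 lattice points.

2313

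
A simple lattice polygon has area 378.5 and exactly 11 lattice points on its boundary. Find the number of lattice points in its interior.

374

From Pick's theorem, I = A − B/2 + 1 = 378.5 − 11/2 + 1 = 374.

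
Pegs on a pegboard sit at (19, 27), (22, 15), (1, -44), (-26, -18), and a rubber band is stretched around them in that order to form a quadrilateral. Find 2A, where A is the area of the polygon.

2814

Using the shoelace formula, 2A = |(19·15 − 22·27) + (22·(-44) − 1·15) + (1·(-18) − (-26)·(-44)) + ((-26)·27 − 19·(-18))| = 2814, so the area is 1407.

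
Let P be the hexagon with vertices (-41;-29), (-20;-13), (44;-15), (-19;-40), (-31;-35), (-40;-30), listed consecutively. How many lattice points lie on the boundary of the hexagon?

7

Summing gcd(|Δx|,|Δy|) over the edges gives the boundary count: gcd(21,16) + gcd(64,2) + gcd(63,25) + gcd(12,5) + gcd(9,5) + gcd(1,1) = 1+2+1+1+1+1 = 7.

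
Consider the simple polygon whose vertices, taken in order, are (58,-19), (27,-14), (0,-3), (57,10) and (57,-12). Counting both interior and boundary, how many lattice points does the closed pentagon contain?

Using the shoelace formula, 2A = |(58·(-14) − 27·(-19)) + (27·(-3) − 0·(-14)) + (0·10 − 57·(-3)) + (57·(-12) − 57·10) + (57·(-19) − 58·(-12))| = 1850, so the area is 925.
Summing gcd(|Δx|,|Δy|) over the edges gives the boundary count: gcd(31,5) + gcd(27,11) + gcd(57,13) + gcd(0,22) + gcd(1,7) = 1+1+1+22+1 = 26.
Pick's theorem gives I = A − B/2 + 1 = 925 − 26/2 + 1 = 913, so the closed region contains I + B = 913 + 26 = 939 lattice points.

939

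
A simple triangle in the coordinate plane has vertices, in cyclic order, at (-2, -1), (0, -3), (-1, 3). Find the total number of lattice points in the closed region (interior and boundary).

8

By the shoelace formula, twice the signed area is |[(-2)·(-3) − 0·(-1)] + [0·3 − (-1)·(-3)] + [(-1)·(-1) − (-2)·3]| = 10, so the area is 5.
Summing gcd(|Δx|,|Δy|) over the edges gives the boundary count: gcd(2,2) + gcd(1,6) + gcd(1,4) = 2+1+1 = 4.
Pick's theorem gives I = A − B/2 + 1 = 5 − 4/2 + 1 = 4, so the closed region contains I + B = 4 + 4 = 8 lattice points.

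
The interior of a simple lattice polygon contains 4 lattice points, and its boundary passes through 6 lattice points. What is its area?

Pick's theorem states A = I + B/2 − 1, so A = 4 + 6/2 − 1 = 6.

6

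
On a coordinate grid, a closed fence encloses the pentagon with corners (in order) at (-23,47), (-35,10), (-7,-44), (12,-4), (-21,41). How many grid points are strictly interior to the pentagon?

1969

The shoelace formula gives twice the area as |((-23)·10 − (-35)·47) + ((-35)·(-44) − (-7)·10) + ((-7)·(-4) − 12·(-44)) + (12·41 − (-21)·(-4)) + ((-21)·47 − (-23)·41)| = 3945, so the area is 1972.5.
Summing gcd(|Δx|,|Δy|) over the edges gives the boundary count: gcd(12,37) + gcd(28,54) + gcd(19,40) + gcd(33,45) + gcd(2,6) = 1+2+1+3+2 = 9.
Pick's theorem gives I = A − B/2 + 1 = 1972.5 − 9/2 + 1 = 1969.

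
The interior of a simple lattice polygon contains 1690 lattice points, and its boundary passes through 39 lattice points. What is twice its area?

By Pick's theorem, A = I + B/2 − 1 = 1690 + 39/2 − 1 = 3417/2.
Hence 2A = 3417.

3417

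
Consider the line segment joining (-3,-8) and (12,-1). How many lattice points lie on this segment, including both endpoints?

The number of lattice points on a segment between lattice points is gcd(|Δx|,|Δy|) + 1 = gcd(15,7) + 1 = 1 + 1 = 2.

2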